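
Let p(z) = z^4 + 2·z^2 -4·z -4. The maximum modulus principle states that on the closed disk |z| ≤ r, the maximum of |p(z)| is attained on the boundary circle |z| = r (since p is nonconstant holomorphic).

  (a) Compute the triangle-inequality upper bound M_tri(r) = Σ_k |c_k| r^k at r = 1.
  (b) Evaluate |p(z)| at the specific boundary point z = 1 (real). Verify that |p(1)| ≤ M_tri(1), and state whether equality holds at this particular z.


Coefficients: c_0 = -4, c_1 = -4, c_2 = 2, c_3 = 0, c_4 = 1. Radius r = 1.
Part (a). Triangle bound: M_tri(r) = Σ_k |c_k| r^k
  = |-4|·1^0 + |-4|·1^1 + |2|·1^2 + |0|·1^3 + |1|·1^4
  = 4 + 4 + 2 + 0 + 1 = 11.
This bounds M(r) := max_{|z|=r} |p(z)| from above; equality holds iff all terms c_k z^k can be made to align in phase at a single z on |z|=r.
Part (b). At z = 1 (real, on the circle |z| = r):
  p(1) = (-4)·1^0 + (-4)·1^1 + (2)·1^2 + (0)·1^3 + (1)·1^4 = -5.
  |p(1)| = 5.
Check: |p(1)| = 5 ≤ 11 = M_tri(1). ✓ Equality does not hold at z = 1 (the coefficients have mixed signs, so the terms do not all align in phase there).

M_tri(1) = 11; |p(1)| = 5; equality at z=1: no.


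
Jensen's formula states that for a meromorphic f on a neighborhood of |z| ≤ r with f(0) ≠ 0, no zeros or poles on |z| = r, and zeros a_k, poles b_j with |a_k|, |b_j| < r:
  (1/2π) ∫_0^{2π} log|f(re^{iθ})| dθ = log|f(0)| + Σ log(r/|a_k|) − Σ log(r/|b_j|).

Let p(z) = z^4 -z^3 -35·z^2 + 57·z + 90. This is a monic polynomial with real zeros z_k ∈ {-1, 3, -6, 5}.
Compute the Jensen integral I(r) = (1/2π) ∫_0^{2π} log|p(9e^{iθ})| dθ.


Zeros: -6, -1, 3, 5; r = 9.
Inside |z| < r: -6, -1, 3, 5. Outside (|z| ≥ r): ∅.
p(0) = 90, so log|p(0)| = log(90) = 4.4998.
Apply Jensen: I(r) = log|p(0)| + Σ_k log(r/|z_k|), summed over zeros inside |z| < r.
  log(r/|z_k|) for z_k = -1: log(9/1) = 2.1972
  log(r/|z_k|) for z_k = 3: log(9/3) = 1.0986
  log(r/|z_k|) for z_k = -6: log(9/6) = 0.4055
  log(r/|z_k|) for z_k = 5: log(9/5) = 0.5878
Sum over inside zeros: 4.2891.
I(r) = log|p(0)| + (inside sum) = 4.4998 + 4.2891 = 8.7889.
Closed form (all zeros inside, monic): I(r) = n·log(r) = 4·log(9) = 8.7889. ✓

I(r) ≈ 8.7889.


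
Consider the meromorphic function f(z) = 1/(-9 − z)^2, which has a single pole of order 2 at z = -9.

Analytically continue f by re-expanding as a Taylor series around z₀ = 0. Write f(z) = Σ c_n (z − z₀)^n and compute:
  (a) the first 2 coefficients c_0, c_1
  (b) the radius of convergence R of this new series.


Let w = z − z₀, so z = z₀ + w.
Then -9 − z = -9 − (z₀ + w) = (-9 − z₀) − w = -9 − w.
f(z) = 1/(-9 − w)^2 = (1/(-9)^2) · (1 − w/(-9))^{−2}.
By the binomial series (1−u)^{−2} = Σ_{n≥0} C(n+1, 1) u^n for |u|<1, with u = w/(-9):
  c_n = C(n+1, 1) / (-9)^(n+2).
  c_0 = 1/(-9)^2 = 1/81.
  c_1 = 2/(-9)^3 = -2/729.
The series is valid for |w/d| < 1, i.e. |z − z₀| < |d|.
Radius of convergence: R = |-9 − z₀| = |-9| = 9 (distance from z₀ to the singularity z = -9).

c_0 = 1/81, c_1 = -2/729; R = 9.


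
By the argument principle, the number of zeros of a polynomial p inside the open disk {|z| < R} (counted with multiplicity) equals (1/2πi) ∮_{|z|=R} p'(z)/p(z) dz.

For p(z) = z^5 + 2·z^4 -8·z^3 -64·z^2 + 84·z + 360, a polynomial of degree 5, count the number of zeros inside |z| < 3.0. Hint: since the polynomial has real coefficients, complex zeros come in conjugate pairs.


The zeros of p are: (3 + 1i), (3 - 1i), (-3 + 3i), (-3 - 3i), -2.
Their magnitudes are: 3.162, 3.162, 4.243, 4.243, 2.
Zeros with |z| < R = 3.0: -2.
Count = 1.
By the argument principle, (1/2πi) ∮_{|z|=R} p'(z)/p(z) dz equals exactly this count.

Number of zeros inside |z| < 3.0: 1.


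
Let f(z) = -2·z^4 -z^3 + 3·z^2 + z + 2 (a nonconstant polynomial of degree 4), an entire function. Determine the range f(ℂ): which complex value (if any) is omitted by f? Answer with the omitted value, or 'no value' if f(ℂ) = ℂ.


Little Picard bounds the complement of f(ℂ) to at most one point.
For every w ∈ ℂ, the equation p(z) − w = 0 is a nonconstant polynomial in z and hence has at least one root by the fundamental theorem of algebra. So p is surjective onto ℂ, omitting no value.

Omitted value: no value.


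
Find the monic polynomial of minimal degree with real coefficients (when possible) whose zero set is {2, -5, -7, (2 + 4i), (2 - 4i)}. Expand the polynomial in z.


The polynomial is p(z) = ∏_{α ∈ S} (z − α), where S = {2, -5, -7, (2 + 4i), (2 - 4i)}.
Expanding the product yields: p(z) = z^5 + 6·z^4 -9·z^3 + 86·z^2 + 500·z -1400.
Note conjugate pairs combine to real quadratics: (z − (2+4i))(z − (2−4i)) = z² − 4z + 20.
The resulting polynomial has degree 5 and real coefficients as required.

p(z) = z^5 + 6·z^4 -9·z^3 + 86·z^2 + 500·z -1400.


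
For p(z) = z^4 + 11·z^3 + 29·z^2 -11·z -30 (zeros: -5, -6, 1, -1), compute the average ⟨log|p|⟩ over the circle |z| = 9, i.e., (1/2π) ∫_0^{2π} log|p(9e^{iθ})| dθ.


Zeros: -6, -5, -1, 1; r = 9.
Inside |z| < r: -6, -5, -1, 1. Outside (|z| ≥ r): ∅.
p(0) = -30, so log|p(0)| = log(30) = 3.4012.
Apply Jensen: I(r) = log|p(0)| + Σ_k log(r/|z_k|), summed over zeros inside |z| < r.
  log(r/|z_k|) for z_k = -5: log(9/5) = 0.5878
  log(r/|z_k|) for z_k = -6: log(9/6) = 0.4055
  log(r/|z_k|) for z_k = 1: log(9/1) = 2.1972
  log(r/|z_k|) for z_k = -1: log(9/1) = 2.1972
Sum over inside zeros: 5.3877.
I(r) = log|p(0)| + (inside sum) = 3.4012 + 5.3877 = 8.7889.
Closed form (all zeros inside, monic): I(r) = n·log(r) = 4·log(9) = 8.7889. ✓

I(r) ≈ 8.7889.


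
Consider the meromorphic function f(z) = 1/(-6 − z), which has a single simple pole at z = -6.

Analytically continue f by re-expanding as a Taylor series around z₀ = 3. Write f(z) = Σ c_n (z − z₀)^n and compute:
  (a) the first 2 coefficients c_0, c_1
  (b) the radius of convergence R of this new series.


Let w = z − z₀, so z = z₀ + w.
Then -6 − z = -6 − (z₀ + w) = (-6 − z₀) − w = -9 − w.
f(z) = 1/(-9 − w) = (1/(-9)) · 1/(1 − w/(-9)) = Σ_{n≥0} w^n / (-9)^(n+1).
So c_n = 1/(-9)^(n+1):
  c_0 = 1/(-9)^1 = -1/9.
  c_1 = 1/(-9)^2 = 1/81.
The series is valid for |w/d| < 1, i.e. |z − z₀| < |d|.
Radius of convergence: R = |-6 − z₀| = |-9| = 9 (distance from z₀ to the singularity z = -6).

c_0 = -1/9, c_1 = 1/81; R = 9.


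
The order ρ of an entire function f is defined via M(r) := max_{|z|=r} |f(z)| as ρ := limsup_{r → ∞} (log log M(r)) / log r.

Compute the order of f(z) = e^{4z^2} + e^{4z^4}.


Each summand is entire of order 2 and 4 respectively (as in the single-exponential case). The order of a sum is at most the max of the orders, so ρ ≤ 4. For the lower bound: on |z|=r choose arg z so that 4z^4 is real positive; then |e^{4z^4}| = e^{4r^4} while |e^{4z^2}| ≤ e^{4r^2} = o(e^{4r^4}). So |f| ≥ e^{4r^4}(1 − o(1)) and ρ ≥ 4. Hence ρ = max(2, 4) = 4.
Therefore ρ = 4.

Order ρ = 4.


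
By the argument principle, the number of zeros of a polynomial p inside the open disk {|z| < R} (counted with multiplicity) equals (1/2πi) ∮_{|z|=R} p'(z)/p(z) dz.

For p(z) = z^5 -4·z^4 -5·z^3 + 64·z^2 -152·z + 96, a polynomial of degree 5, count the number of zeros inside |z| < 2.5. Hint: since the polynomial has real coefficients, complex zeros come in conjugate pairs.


The zeros of p are: -4, 1, 3, (2 + 2i), (2 - 2i).
Their magnitudes are: 4, 1, 3, 2.828, 2.828.
Zeros with |z| < R = 2.5: 1.
Count = 1.
By the argument principle, (1/2πi) ∮_{|z|=R} p'(z)/p(z) dz equals exactly this count.

Number of zeros inside |z| < 2.5: 1.


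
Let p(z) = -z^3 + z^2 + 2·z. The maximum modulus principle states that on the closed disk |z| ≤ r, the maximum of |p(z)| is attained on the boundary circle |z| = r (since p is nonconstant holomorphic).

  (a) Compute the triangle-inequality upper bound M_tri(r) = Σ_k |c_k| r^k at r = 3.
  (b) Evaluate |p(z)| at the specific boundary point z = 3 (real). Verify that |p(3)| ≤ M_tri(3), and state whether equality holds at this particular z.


Coefficients: c_0 = 0, c_1 = 2, c_2 = 1, c_3 = -1. Radius r = 3.
Part (a). Triangle bound: M_tri(r) = Σ_k |c_k| r^k
  = |0|·3^0 + |2|·3^1 + |1|·3^2 + |-1|·3^3
  = 0 + 6 + 9 + 27 = 42.
This bounds M(r) := max_{|z|=r} |p(z)| from above; equality holds iff all terms c_k z^k can be made to align in phase at a single z on |z|=r.
Part (b). At z = 3 (real, on the circle |z| = r):
  p(3) = (0)·3^0 + (2)·3^1 + (1)·3^2 + (-1)·3^3 = -12.
  |p(3)| = 12.
Check: |p(3)| = 12 ≤ 42 = M_tri(3). ✓ Equality does not hold at z = 3 (the coefficients have mixed signs, so the terms do not all align in phase there).

M_tri(3) = 42; |p(3)| = 12; equality at z=3: no.


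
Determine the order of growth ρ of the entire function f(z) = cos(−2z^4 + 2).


Write cos(w) = (e^{iw} ± e^{−iw})/(2 or 2i), so |cos(w)| ≤ e^{|w|}. With w = −2z^4 + 2, |w| ≤ 2r^4 + 2 on |z|=r, giving M(r) ≤ e^{2r^4 + 2} and ρ ≤ 4. For the lower bound, choose z on |z|=r with -2z^4 purely imaginary of modulus 2r^4; then |cos(−2z^4 + 2)| grows like e^{2r^4}/2, so ρ ≥ 4. Hence ρ = 4.
Therefore ρ = 4.

Order ρ = 4.


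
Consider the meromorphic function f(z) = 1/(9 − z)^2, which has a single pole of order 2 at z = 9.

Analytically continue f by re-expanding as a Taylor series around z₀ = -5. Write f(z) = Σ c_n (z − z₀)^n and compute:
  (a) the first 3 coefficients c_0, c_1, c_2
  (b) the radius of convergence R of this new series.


Let w = z − z₀, so z = z₀ + w.
Then 9 − z = 9 − (z₀ + w) = (9 − z₀) − w = 14 − w.
f(z) = 1/(14 − w)^2 = (1/(14)^2) · (1 − w/(14))^{−2}.
By the binomial series (1−u)^{−2} = Σ_{n≥0} C(n+1, 1) u^n for |u|<1, with u = w/(14):
  c_n = C(n+1, 1) / (14)^(n+2).
  c_0 = 1/(14)^2 = 1/196.
  c_1 = 2/(14)^3 = 1/1372.
  c_2 = 3/(14)^4 = 3/38416.
The series is valid for |w/d| < 1, i.e. |z − z₀| < |d|.
Radius of convergence: R = |9 − z₀| = |14| = 14 (distance from z₀ to the singularity z = 9).

c_0 = 1/196, c_1 = 1/1372, c_2 = 3/38416; R = 14.


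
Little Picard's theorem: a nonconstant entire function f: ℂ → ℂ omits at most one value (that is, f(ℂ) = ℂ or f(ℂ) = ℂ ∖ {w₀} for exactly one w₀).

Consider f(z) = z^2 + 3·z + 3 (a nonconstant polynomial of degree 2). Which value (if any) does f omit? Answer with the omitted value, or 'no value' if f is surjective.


Little Picard bounds the complement of f(ℂ) to at most one point.
For every w ∈ ℂ, the equation p(z) − w = 0 is a nonconstant polynomial in z and hence has at least one root by the fundamental theorem of algebra. So p is surjective onto ℂ, omitting no value.

Omitted value: no value.


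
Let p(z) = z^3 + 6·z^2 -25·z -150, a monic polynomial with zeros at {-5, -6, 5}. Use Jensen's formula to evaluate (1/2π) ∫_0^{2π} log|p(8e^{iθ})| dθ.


Zeros: -6, -5, 5; r = 8.
Inside |z| < r: -6, -5, 5. Outside (|z| ≥ r): ∅.
p(0) = -150, so log|p(0)| = log(150) = 5.0106.
Apply Jensen: I(r) = log|p(0)| + Σ_k log(r/|z_k|), summed over zeros inside |z| < r.
  log(r/|z_k|) for z_k = -5: log(8/5) = 0.4700
  log(r/|z_k|) for z_k = -6: log(8/6) = 0.2877
  log(r/|z_k|) for z_k = 5: log(8/5) = 0.4700
Sum over inside zeros: 1.2277.
I(r) = log|p(0)| + (inside sum) = 5.0106 + 1.2277 = 6.2383.
Closed form (all zeros inside, monic): I(r) = n·log(r) = 3·log(8) = 6.2383. ✓

I(r) ≈ 6.2383.


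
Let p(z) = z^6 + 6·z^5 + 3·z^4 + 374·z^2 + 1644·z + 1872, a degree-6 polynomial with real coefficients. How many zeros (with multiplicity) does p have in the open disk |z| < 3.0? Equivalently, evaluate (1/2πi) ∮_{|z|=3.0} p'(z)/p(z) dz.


The zeros of p are: (-3 + 2i), (-3 - 2i), -4, -2, (3 + 3i), (3 - 3i).
Their magnitudes are: 3.606, 3.606, 4, 2, 4.243, 4.243.
Zeros with |z| < R = 3.0: -2.
Count = 1.
By the argument principle, (1/2πi) ∮_{|z|=R} p'(z)/p(z) dz equals exactly this count.

Number of zeros inside |z| < 3.0: 1.


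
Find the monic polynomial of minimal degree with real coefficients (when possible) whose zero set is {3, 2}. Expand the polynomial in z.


The polynomial is p(z) = ∏_{α ∈ S} (z − α), where S = {3, 2}.
Expanding the product yields: p(z) = z^2 -5·z + 6.
The resulting polynomial has degree 2 and real coefficients as required.

p(z) = z^2 -5·z + 6.


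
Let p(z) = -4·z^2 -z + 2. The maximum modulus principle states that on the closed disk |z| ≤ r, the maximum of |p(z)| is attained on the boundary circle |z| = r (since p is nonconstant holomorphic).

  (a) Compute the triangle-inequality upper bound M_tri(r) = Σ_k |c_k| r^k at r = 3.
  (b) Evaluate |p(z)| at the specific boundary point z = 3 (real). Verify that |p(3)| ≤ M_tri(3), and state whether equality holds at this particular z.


Coefficients: c_0 = 2, c_1 = -1, c_2 = -4. Radius r = 3.
Part (a). Triangle bound: M_tri(r) = Σ_k |c_k| r^k
  = |2|·3^0 + |-1|·3^1 + |-4|·3^2
  = 2 + 3 + 36 = 41.
This bounds M(r) := max_{|z|=r} |p(z)| from above; equality holds iff all terms c_k z^k can be made to align in phase at a single z on |z|=r.
Part (b). At z = 3 (real, on the circle |z| = r):
  p(3) = (2)·3^0 + (-1)·3^1 + (-4)·3^2 = -37.
  |p(3)| = 37.
Check: |p(3)| = 37 ≤ 41 = M_tri(3). ✓ Equality does not hold at z = 3 (the coefficients have mixed signs, so the terms do not all align in phase there).

M_tri(3) = 41; |p(3)| = 37; equality at z=3: no.


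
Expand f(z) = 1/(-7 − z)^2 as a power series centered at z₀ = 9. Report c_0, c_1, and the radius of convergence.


Let w = z − z₀, so z = z₀ + w.
Then -7 − z = -7 − (z₀ + w) = (-7 − z₀) − w = -16 − w.
f(z) = 1/(-16 − w)^2 = (1/(-16)^2) · (1 − w/(-16))^{−2}.
By the binomial series (1−u)^{−2} = Σ_{n≥0} C(n+1, 1) u^n for |u|<1, with u = w/(-16):
  c_n = C(n+1, 1) / (-16)^(n+2).
  c_0 = 1/(-16)^2 = 1/256.
  c_1 = 2/(-16)^3 = -1/2048.
The series is valid for |w/d| < 1, i.e. |z − z₀| < |d|.
Radius of convergence: R = |-7 − z₀| = |-16| = 16 (distance from z₀ to the singularity z = -7).

c_0 = 1/256, c_1 = -1/2048; R = 16.


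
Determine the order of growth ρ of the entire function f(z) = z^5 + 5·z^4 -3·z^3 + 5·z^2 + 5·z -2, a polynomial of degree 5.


|f(z)| ≤ Σ|c_k|·r^k = O(r^5) as r → ∞. Polynomial growth is O(e^{r^ε}) for every ε > 0 (since r^5/e^{r^ε} → 0), so ρ ≤ ε for all ε > 0, i.e. ρ = 0. Every nonconstant polynomial has order 0.
Therefore ρ = 0.

Order ρ = 0.


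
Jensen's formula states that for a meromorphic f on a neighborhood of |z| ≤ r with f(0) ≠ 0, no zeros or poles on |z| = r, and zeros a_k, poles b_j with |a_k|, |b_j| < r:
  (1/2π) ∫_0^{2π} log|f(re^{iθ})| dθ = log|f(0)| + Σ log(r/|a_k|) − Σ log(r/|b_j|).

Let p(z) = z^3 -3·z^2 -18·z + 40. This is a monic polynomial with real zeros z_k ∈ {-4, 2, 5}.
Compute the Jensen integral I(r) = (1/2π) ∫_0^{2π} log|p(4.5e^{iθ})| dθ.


Zeros: -4, 2, 5; r = 4.5.
Inside |z| < r: -4, 2. Outside (|z| ≥ r): 5.
p(0) = 40, so log|p(0)| = log(40) = 3.6889.
Apply Jensen: I(r) = log|p(0)| + Σ_k log(r/|z_k|), summed over zeros inside |z| < r.
  log(r/|z_k|) for z_k = -4: log(4.5/4) = 0.1178
  log(r/|z_k|) for z_k = 2: log(4.5/2) = 0.8109
  Outside zeros (5) contribute nothing to the Jensen sum.
Sum over inside zeros: 0.9287.
I(r) = log|p(0)| + (inside sum) = 3.6889 + 0.9287 = 4.6176.
Note: since some zeros are outside |z| ≤ r, the simplified n·log(r) form does NOT apply — only the inside zeros contribute.

I(r) ≈ 4.6176.


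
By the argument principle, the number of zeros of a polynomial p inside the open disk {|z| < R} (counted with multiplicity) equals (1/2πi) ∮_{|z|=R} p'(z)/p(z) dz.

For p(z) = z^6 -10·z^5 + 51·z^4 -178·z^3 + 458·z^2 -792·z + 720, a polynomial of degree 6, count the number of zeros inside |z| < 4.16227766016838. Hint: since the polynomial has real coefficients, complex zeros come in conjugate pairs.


The zeros of p are: (3 + 1i), (3 - 1i), (2 + 2i), (2 - 2i), (0 + 3i), (0 - 3i).
Their magnitudes are: 3.162, 3.162, 2.828, 2.828, 3, 3.
Zeros with |z| < R = 4.16227766016838: (3 + 1i), (3 - 1i), (2 + 2i), (2 - 2i), (0 + 3i), (0 - 3i).
Count = 6.
By the argument principle, (1/2πi) ∮_{|z|=R} p'(z)/p(z) dz equals exactly this count.

Number of zeros inside |z| < 4.16227766016838: 6.


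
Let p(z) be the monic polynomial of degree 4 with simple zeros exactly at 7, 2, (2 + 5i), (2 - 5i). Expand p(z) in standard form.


The polynomial is p(z) = ∏_{α ∈ S} (z − α), where S = {7, 2, (2 + 5i), (2 - 5i)}.
Expanding the product yields: p(z) = z^4 -13·z^3 + 79·z^2 -317·z + 406.
Note conjugate pairs combine to real quadratics: (z − (2+5i))(z − (2−5i)) = z² − 4z + 29.
The resulting polynomial has degree 4 and real coefficients as required.

p(z) = z^4 -13·z^3 + 79·z^2 -317·z + 406.


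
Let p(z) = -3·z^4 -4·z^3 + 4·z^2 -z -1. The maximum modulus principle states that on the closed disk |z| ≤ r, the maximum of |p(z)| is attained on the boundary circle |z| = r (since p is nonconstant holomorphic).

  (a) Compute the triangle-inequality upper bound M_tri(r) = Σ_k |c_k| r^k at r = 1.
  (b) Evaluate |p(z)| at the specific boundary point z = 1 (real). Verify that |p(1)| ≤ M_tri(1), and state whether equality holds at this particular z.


Coefficients: c_0 = -1, c_1 = -1, c_2 = 4, c_3 = -4, c_4 = -3. Radius r = 1.
Part (a). Triangle bound: M_tri(r) = Σ_k |c_k| r^k
  = |-1|·1^0 + |-1|·1^1 + |4|·1^2 + |-4|·1^3 + |-3|·1^4
  = 1 + 1 + 4 + 4 + 3 = 13.
This bounds M(r) := max_{|z|=r} |p(z)| from above; equality holds iff all terms c_k z^k can be made to align in phase at a single z on |z|=r.
Part (b). At z = 1 (real, on the circle |z| = r):
  p(1) = (-1)·1^0 + (-1)·1^1 + (4)·1^2 + (-4)·1^3 + (-3)·1^4 = -5.
  |p(1)| = 5.
Check: |p(1)| = 5 ≤ 13 = M_tri(1). ✓ Equality does not hold at z = 1 (the coefficients have mixed signs, so the terms do not all align in phase there).

M_tri(1) = 13; |p(1)| = 5; equality at z=1: no.


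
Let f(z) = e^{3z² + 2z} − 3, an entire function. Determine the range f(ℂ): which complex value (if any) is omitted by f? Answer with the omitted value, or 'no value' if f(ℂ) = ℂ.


Little Picard bounds the complement of f(ℂ) to at most one point.
The exponent g(z) = 3z² + 2z is a nonconstant polynomial, hence surjective onto ℂ. So e^{g(z)} takes every value in {e^w : w ∈ ℂ} = ℂ ∖ {0}. Adding -3 shifts the range to ℂ ∖ {-3}. f omits exactly -3.

Omitted value: -3.


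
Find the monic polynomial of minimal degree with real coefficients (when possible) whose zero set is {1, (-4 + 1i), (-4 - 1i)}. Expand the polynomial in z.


The polynomial is p(z) = ∏_{α ∈ S} (z − α), where S = {1, (-4 + 1i), (-4 - 1i)}.
Expanding the product yields: p(z) = z^3 + 7·z^2 + 9·z -17.
Note conjugate pairs combine to real quadratics: (z − (-4+1i))(z − (-4−1i)) = z² + 8z + 17.
The resulting polynomial has degree 3 and real coefficients as required.

p(z) = z^3 + 7·z^2 + 9·z -17.


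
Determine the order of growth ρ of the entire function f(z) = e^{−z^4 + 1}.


|e^{−z^4 + 1}| = e^{Re(-1·z^4) + 1} ≤ e^{1|z|^4 + 1} = e^{1r^4 + 1} on |z| = r, so ρ ≤ 4. Choosing z on |z|=r so that -1·z^4 is real positive (always possible by picking arg z appropriately) gives |f(z)| = e^{1r^4 + 1}, matching the bound. The additive constant 1 does not affect log log M(r) ~ 4·log r. Hence ρ = 4.
Therefore ρ = 4.

Order ρ = 4.


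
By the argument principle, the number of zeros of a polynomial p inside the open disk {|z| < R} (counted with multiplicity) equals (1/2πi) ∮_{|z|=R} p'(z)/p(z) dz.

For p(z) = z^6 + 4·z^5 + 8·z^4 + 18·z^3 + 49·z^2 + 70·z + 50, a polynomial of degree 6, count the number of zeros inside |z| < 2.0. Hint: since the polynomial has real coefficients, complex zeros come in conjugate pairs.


The zeros of p are: (1 + 2i), (1 - 2i), (-1 + 1i), (-1 - 1i), (-2 + 1i), (-2 - 1i).
Their magnitudes are: 2.236, 2.236, 1.414, 1.414, 2.236, 2.236.
Zeros with |z| < R = 2.0: (-1 + 1i), (-1 - 1i).
Count = 2.
By the argument principle, (1/2πi) ∮_{|z|=R} p'(z)/p(z) dz equals exactly this count.

Number of zeros inside |z| < 2.0: 2.


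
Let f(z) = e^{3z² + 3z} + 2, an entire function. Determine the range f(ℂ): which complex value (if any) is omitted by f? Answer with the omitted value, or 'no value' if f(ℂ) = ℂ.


Little Picard bounds the complement of f(ℂ) to at most one point.
The exponent g(z) = 3z² + 3z is a nonconstant polynomial, hence surjective onto ℂ. So e^{g(z)} takes every value in {e^w : w ∈ ℂ} = ℂ ∖ {0}. Adding 2 shifts the range to ℂ ∖ {2}. f omits exactly 2.

Omitted value: 2.


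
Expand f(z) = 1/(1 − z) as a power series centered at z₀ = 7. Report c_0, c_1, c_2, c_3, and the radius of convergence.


Let w = z − z₀, so z = z₀ + w.
Then 1 − z = 1 − (z₀ + w) = (1 − z₀) − w = -6 − w.
f(z) = 1/(-6 − w) = (1/(-6)) · 1/(1 − w/(-6)) = Σ_{n≥0} w^n / (-6)^(n+1).
So c_n = 1/(-6)^(n+1):
  c_0 = 1/(-6)^1 = -1/6.
  c_1 = 1/(-6)^2 = 1/36.
  c_2 = 1/(-6)^3 = -1/216.
  c_3 = 1/(-6)^4 = 1/1296.
The series is valid for |w/d| < 1, i.e. |z − z₀| < |d|.
Radius of convergence: R = |1 − z₀| = |-6| = 6 (distance from z₀ to the singularity z = 1).

c_0 = -1/6, c_1 = 1/36, c_2 = -1/216, c_3 = 1/1296; R = 6.


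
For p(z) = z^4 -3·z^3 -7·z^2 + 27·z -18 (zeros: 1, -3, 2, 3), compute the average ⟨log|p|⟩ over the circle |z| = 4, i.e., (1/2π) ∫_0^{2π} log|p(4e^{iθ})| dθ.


Zeros: -3, 1, 2, 3; r = 4.
Inside |z| < r: -3, 1, 2, 3. Outside (|z| ≥ r): ∅.
p(0) = -18, so log|p(0)| = log(18) = 2.8904.
Apply Jensen: I(r) = log|p(0)| + Σ_k log(r/|z_k|), summed over zeros inside |z| < r.
  log(r/|z_k|) for z_k = 1: log(4/1) = 1.3863
  log(r/|z_k|) for z_k = -3: log(4/3) = 0.2877
  log(r/|z_k|) for z_k = 2: log(4/2) = 0.6931
  log(r/|z_k|) for z_k = 3: log(4/3) = 0.2877
Sum over inside zeros: 2.6548.
I(r) = log|p(0)| + (inside sum) = 2.8904 + 2.6548 = 5.5452.
Closed form (all zeros inside, monic): I(r) = n·log(r) = 4·log(4) = 5.5452. ✓

I(r) ≈ 5.5452.


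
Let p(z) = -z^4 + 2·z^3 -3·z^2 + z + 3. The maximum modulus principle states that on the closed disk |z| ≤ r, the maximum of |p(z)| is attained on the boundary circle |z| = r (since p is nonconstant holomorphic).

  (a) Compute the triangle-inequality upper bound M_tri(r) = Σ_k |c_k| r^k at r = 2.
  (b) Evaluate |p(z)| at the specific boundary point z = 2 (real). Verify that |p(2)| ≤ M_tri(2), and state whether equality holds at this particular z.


Coefficients: c_0 = 3, c_1 = 1, c_2 = -3, c_3 = 2, c_4 = -1. Radius r = 2.
Part (a). Triangle bound: M_tri(r) = Σ_k |c_k| r^k
  = |3|·2^0 + |1|·2^1 + |-3|·2^2 + |2|·2^3 + |-1|·2^4
  = 3 + 2 + 12 + 16 + 16 = 49.
This bounds M(r) := max_{|z|=r} |p(z)| from above; equality holds iff all terms c_k z^k can be made to align in phase at a single z on |z|=r.
Part (b). At z = 2 (real, on the circle |z| = r):
  p(2) = (3)·2^0 + (1)·2^1 + (-3)·2^2 + (2)·2^3 + (-1)·2^4 = -7.
  |p(2)| = 7.
Check: |p(2)| = 7 ≤ 49 = M_tri(2). ✓ Equality does not hold at z = 2 (the coefficients have mixed signs, so the terms do not all align in phase there).

M_tri(2) = 49; |p(2)| = 7; equality at z=2: no.


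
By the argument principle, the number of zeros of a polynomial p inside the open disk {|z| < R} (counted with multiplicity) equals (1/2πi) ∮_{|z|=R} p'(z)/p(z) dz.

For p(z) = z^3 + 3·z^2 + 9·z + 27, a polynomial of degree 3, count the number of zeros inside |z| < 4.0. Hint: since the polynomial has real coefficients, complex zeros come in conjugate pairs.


The zeros of p are: -3, (0 + 3i), (0 - 3i).
Their magnitudes are: 3, 3, 3.
Zeros with |z| < R = 4.0: -3, (0 + 3i), (0 - 3i).
Count = 3.
By the argument principle, (1/2πi) ∮_{|z|=R} p'(z)/p(z) dz equals exactly this count.

Number of zeros inside |z| < 4.0: 3.


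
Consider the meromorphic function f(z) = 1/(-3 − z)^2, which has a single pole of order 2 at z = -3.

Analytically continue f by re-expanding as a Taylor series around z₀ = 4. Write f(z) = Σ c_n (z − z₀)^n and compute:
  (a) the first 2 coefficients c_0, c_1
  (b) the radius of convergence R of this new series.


Let w = z − z₀, so z = z₀ + w.
Then -3 − z = -3 − (z₀ + w) = (-3 − z₀) − w = -7 − w.
f(z) = 1/(-7 − w)^2 = (1/(-7)^2) · (1 − w/(-7))^{−2}.
By the binomial series (1−u)^{−2} = Σ_{n≥0} C(n+1, 1) u^n for |u|<1, with u = w/(-7):
  c_n = C(n+1, 1) / (-7)^(n+2).
  c_0 = 1/(-7)^2 = 1/49.
  c_1 = 2/(-7)^3 = -2/343.
The series is valid for |w/d| < 1, i.e. |z − z₀| < |d|.
Radius of convergence: R = |-3 − z₀| = |-7| = 7 (distance from z₀ to the singularity z = -3).

c_0 = 1/49, c_1 = -2/343; R = 7.


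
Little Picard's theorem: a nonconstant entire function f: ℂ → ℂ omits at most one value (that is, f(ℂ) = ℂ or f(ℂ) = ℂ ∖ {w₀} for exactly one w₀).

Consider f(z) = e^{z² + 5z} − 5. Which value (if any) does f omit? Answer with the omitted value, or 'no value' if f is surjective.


Little Picard bounds the complement of f(ℂ) to at most one point.
The exponent g(z) = z² + 5z is a nonconstant polynomial, hence surjective onto ℂ. So e^{g(z)} takes every value in {e^w : w ∈ ℂ} = ℂ ∖ {0}. Adding -5 shifts the range to ℂ ∖ {-5}. f omits exactly -5.

Omitted value: -5.


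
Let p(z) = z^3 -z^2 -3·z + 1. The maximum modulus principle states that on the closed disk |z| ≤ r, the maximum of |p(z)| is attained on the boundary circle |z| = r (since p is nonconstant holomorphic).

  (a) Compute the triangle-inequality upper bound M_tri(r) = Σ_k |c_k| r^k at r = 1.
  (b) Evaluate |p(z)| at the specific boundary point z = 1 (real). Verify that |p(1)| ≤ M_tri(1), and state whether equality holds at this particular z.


Coefficients: c_0 = 1, c_1 = -3, c_2 = -1, c_3 = 1. Radius r = 1.
Part (a). Triangle bound: M_tri(r) = Σ_k |c_k| r^k
  = |1|·1^0 + |-3|·1^1 + |-1|·1^2 + |1|·1^3
  = 1 + 3 + 1 + 1 = 6.
This bounds M(r) := max_{|z|=r} |p(z)| from above; equality holds iff all terms c_k z^k can be made to align in phase at a single z on |z|=r.
Part (b). At z = 1 (real, on the circle |z| = r):
  p(1) = (1)·1^0 + (-3)·1^1 + (-1)·1^2 + (1)·1^3 = -2.
  |p(1)| = 2.
Check: |p(1)| = 2 ≤ 6 = M_tri(1). ✓ Equality does not hold at z = 1 (the coefficients have mixed signs, so the terms do not all align in phase there).

M_tri(1) = 6; |p(1)| = 2; equality at z=1: no.


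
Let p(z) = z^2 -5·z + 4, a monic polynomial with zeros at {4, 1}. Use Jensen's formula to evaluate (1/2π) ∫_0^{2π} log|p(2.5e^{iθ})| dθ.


Zeros: 1, 4; r = 2.5.
Inside |z| < r: 1. Outside (|z| ≥ r): 4.
p(0) = 4, so log|p(0)| = log(4) = 1.3863.
Apply Jensen: I(r) = log|p(0)| + Σ_k log(r/|z_k|), summed over zeros inside |z| < r.
  log(r/|z_k|) for z_k = 1: log(2.5/1) = 0.9163
  Outside zeros (4) contribute nothing to the Jensen sum.
Sum over inside zeros: 0.9163.
I(r) = log|p(0)| + (inside sum) = 1.3863 + 0.9163 = 2.3026.
Note: since some zeros are outside |z| ≤ r, the simplified n·log(r) form does NOT apply — only the inside zeros contribute.

I(r) ≈ 2.3026.


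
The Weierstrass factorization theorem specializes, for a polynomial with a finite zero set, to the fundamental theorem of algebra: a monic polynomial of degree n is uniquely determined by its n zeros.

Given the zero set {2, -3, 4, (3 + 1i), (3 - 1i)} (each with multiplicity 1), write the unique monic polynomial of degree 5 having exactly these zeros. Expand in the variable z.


The polynomial is p(z) = ∏_{α ∈ S} (z − α), where S = {2, -3, 4, (3 + 1i), (3 - 1i)}.
Expanding the product yields: p(z) = z^5 -9·z^4 + 18·z^3 + 54·z^2 -244·z + 240.
Note conjugate pairs combine to real quadratics: (z − (3+1i))(z − (3−1i)) = z² − 6z + 10.
The resulting polynomial has degree 5 and real coefficients as required.

p(z) = z^5 -9·z^4 + 18·z^3 + 54·z^2 -244·z + 240.


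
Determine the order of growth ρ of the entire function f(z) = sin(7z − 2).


sin(w) is a linear combination of e^{iw} and e^{−iw} (or e^w, e^{−w} in the hyperbolic case), so |sin(w)| ≤ e^{|w|}. With w = 7z − 2, |w| ≤ 7|z| + 2 = 7r + 2 on |z| = r, giving M(r) ≤ e^{7r + 2}, so ρ ≤ 1. On a suitable ray (z = it for sin/cos; z = t for sinh/cosh, t real → ∞), |sin(7z − 2)| grows like e^{7|t|}/2, so ρ ≥ 1. Hence ρ = 1.
Therefore ρ = 1.

Order ρ = 1.


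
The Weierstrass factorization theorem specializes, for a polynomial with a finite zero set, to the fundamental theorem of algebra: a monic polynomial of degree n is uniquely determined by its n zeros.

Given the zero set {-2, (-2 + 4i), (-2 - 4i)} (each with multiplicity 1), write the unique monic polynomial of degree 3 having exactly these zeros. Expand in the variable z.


The polynomial is p(z) = ∏_{α ∈ S} (z − α), where S = {-2, (-2 + 4i), (-2 - 4i)}.
Expanding the product yields: p(z) = z^3 + 6·z^2 + 28·z + 40.
Note conjugate pairs combine to real quadratics: (z − (-2+4i))(z − (-2−4i)) = z² + 4z + 20.
The resulting polynomial has degree 3 and real coefficients as required.

p(z) = z^3 + 6·z^2 + 28·z + 40.


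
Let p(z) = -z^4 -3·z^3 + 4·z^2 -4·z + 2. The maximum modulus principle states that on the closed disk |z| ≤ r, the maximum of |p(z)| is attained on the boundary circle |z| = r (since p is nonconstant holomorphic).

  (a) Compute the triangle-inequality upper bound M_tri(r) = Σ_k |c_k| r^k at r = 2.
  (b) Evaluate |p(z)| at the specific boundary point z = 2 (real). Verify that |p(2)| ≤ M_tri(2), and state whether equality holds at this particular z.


Coefficients: c_0 = 2, c_1 = -4, c_2 = 4, c_3 = -3, c_4 = -1. Radius r = 2.
Part (a). Triangle bound: M_tri(r) = Σ_k |c_k| r^k
  = |2|·2^0 + |-4|·2^1 + |4|·2^2 + |-3|·2^3 + |-1|·2^4
  = 2 + 8 + 16 + 24 + 16 = 66.
This bounds M(r) := max_{|z|=r} |p(z)| from above; equality holds iff all terms c_k z^k can be made to align in phase at a single z on |z|=r.
Part (b). At z = 2 (real, on the circle |z| = r):
  p(2) = (2)·2^0 + (-4)·2^1 + (4)·2^2 + (-3)·2^3 + (-1)·2^4 = -30.
  |p(2)| = 30.
Check: |p(2)| = 30 ≤ 66 = M_tri(2). ✓ Equality does not hold at z = 2 (the coefficients have mixed signs, so the terms do not all align in phase there).

M_tri(2) = 66; |p(2)| = 30; equality at z=2: no.


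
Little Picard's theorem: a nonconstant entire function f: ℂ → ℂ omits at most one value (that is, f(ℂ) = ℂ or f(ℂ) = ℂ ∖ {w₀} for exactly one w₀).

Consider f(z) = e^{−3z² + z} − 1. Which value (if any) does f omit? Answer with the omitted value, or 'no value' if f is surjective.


Little Picard bounds the complement of f(ℂ) to at most one point.
The exponent g(z) = −3z² + z is a nonconstant polynomial, hence surjective onto ℂ. So e^{g(z)} takes every value in {e^w : w ∈ ℂ} = ℂ ∖ {0}. Adding -1 shifts the range to ℂ ∖ {-1}. f omits exactly -1.

Omitted value: -1.


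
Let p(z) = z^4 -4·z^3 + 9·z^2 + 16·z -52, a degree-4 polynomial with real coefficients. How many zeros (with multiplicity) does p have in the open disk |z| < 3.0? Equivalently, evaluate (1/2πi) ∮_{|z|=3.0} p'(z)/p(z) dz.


The zeros of p are: -2, 2, (2 + 3i), (2 - 3i).
Their magnitudes are: 2, 2, 3.606, 3.606.
Zeros with |z| < R = 3.0: -2, 2.
Count = 2.
By the argument principle, (1/2πi) ∮_{|z|=R} p'(z)/p(z) dz equals exactly this count.

Number of zeros inside |z| < 3.0: 2.


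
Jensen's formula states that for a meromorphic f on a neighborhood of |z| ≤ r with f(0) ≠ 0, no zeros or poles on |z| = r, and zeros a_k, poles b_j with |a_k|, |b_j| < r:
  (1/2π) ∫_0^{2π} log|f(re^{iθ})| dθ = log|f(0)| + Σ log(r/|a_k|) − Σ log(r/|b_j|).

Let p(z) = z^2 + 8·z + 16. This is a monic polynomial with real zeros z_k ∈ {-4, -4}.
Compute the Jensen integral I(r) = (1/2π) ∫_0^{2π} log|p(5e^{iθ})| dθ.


Zeros: -4, -4; r = 5.
Inside |z| < r: -4, -4. Outside (|z| ≥ r): ∅.
p(0) = 16, so log|p(0)| = log(16) = 2.7726.
Apply Jensen: I(r) = log|p(0)| + Σ_k log(r/|z_k|), summed over zeros inside |z| < r.
  log(r/|z_k|) for z_k = -4: log(5/4) = 0.2231
  log(r/|z_k|) for z_k = -4: log(5/4) = 0.2231
Sum over inside zeros: 0.4463.
I(r) = log|p(0)| + (inside sum) = 2.7726 + 0.4463 = 3.2189.
Closed form (all zeros inside, monic): I(r) = n·log(r) = 2·log(5) = 3.2189. ✓

I(r) ≈ 3.2189.


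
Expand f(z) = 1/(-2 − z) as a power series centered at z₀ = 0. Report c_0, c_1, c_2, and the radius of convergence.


Let w = z − z₀, so z = z₀ + w.
Then -2 − z = -2 − (z₀ + w) = (-2 − z₀) − w = -2 − w.
f(z) = 1/(-2 − w) = (1/(-2)) · 1/(1 − w/(-2)) = Σ_{n≥0} w^n / (-2)^(n+1).
So c_n = 1/(-2)^(n+1):
  c_0 = 1/(-2)^1 = -1/2.
  c_1 = 1/(-2)^2 = 1/4.
  c_2 = 1/(-2)^3 = -1/8.
The series is valid for |w/d| < 1, i.e. |z − z₀| < |d|.
Radius of convergence: R = |-2 − z₀| = |-2| = 2 (distance from z₀ to the singularity z = -2).

c_0 = -1/2, c_1 = 1/4, c_2 = -1/8; R = 2.


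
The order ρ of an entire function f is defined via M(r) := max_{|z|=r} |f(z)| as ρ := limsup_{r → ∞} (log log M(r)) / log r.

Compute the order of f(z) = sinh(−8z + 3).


sinh(w) is a linear combination of e^{iw} and e^{−iw} (or e^w, e^{−w} in the hyperbolic case), so |sinh(w)| ≤ e^{|w|}. With w = −8z + 3, |w| ≤ 8|z| + 3 = 8r + 3 on |z| = r, giving M(r) ≤ e^{8r + 3}, so ρ ≤ 1. On a suitable ray (z = it for sin/cos; z = t for sinh/cosh, t real → ∞), |sinh(−8z + 3)| grows like e^{8|t|}/2, so ρ ≥ 1. Hence ρ = 1.
Therefore ρ = 1.

Order ρ = 1.


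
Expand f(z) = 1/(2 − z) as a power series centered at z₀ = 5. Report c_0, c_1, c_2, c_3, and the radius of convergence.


Let w = z − z₀, so z = z₀ + w.
Then 2 − z = 2 − (z₀ + w) = (2 − z₀) − w = -3 − w.
f(z) = 1/(-3 − w) = (1/(-3)) · 1/(1 − w/(-3)) = Σ_{n≥0} w^n / (-3)^(n+1).
So c_n = 1/(-3)^(n+1):
  c_0 = 1/(-3)^1 = -1/3.
  c_1 = 1/(-3)^2 = 1/9.
  c_2 = 1/(-3)^3 = -1/27.
  c_3 = 1/(-3)^4 = 1/81.
The series is valid for |w/d| < 1, i.e. |z − z₀| < |d|.
Radius of convergence: R = |2 − z₀| = |-3| = 3 (distance from z₀ to the singularity z = 2).

c_0 = -1/3, c_1 = 1/9, c_2 = -1/27, c_3 = 1/81; R = 3.


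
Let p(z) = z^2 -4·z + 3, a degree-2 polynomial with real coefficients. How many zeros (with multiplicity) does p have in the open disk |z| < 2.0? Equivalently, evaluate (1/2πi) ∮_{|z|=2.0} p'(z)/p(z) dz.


The zeros of p are: 3, 1.
Their magnitudes are: 3, 1.
Zeros with |z| < R = 2.0: 1.
Count = 1.
By the argument principle, (1/2πi) ∮_{|z|=R} p'(z)/p(z) dz equals exactly this count.

Number of zeros inside |z| < 2.0: 1.


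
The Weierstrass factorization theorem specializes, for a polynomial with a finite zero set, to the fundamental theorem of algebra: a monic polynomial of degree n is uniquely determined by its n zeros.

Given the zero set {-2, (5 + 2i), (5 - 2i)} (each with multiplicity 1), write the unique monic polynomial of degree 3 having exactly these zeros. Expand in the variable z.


The polynomial is p(z) = ∏_{α ∈ S} (z − α), where S = {-2, (5 + 2i), (5 - 2i)}.
Expanding the product yields: p(z) = z^3 -8·z^2 + 9·z + 58.
Note conjugate pairs combine to real quadratics: (z − (5+2i))(z − (5−2i)) = z² − 10z + 29.
The resulting polynomial has degree 3 and real coefficients as required.

p(z) = z^3 -8·z^2 + 9·z + 58.


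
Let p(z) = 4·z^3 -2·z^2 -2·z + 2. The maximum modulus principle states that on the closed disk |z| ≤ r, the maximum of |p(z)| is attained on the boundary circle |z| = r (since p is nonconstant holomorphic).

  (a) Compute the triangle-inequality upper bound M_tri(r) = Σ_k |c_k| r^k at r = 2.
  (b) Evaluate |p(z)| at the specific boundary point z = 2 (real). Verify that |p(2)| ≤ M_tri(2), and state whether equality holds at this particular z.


Coefficients: c_0 = 2, c_1 = -2, c_2 = -2, c_3 = 4. Radius r = 2.
Part (a). Triangle bound: M_tri(r) = Σ_k |c_k| r^k
  = |2|·2^0 + |-2|·2^1 + |-2|·2^2 + |4|·2^3
  = 2 + 4 + 8 + 32 = 46.
This bounds M(r) := max_{|z|=r} |p(z)| from above; equality holds iff all terms c_k z^k can be made to align in phase at a single z on |z|=r.
Part (b). At z = 2 (real, on the circle |z| = r):
  p(2) = (2)·2^0 + (-2)·2^1 + (-2)·2^2 + (4)·2^3 = 22.
  |p(2)| = 22.
Check: |p(2)| = 22 ≤ 46 = M_tri(2). ✓ Equality does not hold at z = 2 (the coefficients have mixed signs, so the terms do not all align in phase there).

M_tri(2) = 46; |p(2)| = 22; equality at z=2: no.


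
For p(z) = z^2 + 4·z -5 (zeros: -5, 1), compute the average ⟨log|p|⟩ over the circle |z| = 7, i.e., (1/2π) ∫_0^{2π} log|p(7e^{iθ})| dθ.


Zeros: -5, 1; r = 7.
Inside |z| < r: -5, 1. Outside (|z| ≥ r): ∅.
p(0) = -5, so log|p(0)| = log(5) = 1.6094.
Apply Jensen: I(r) = log|p(0)| + Σ_k log(r/|z_k|), summed over zeros inside |z| < r.
  log(r/|z_k|) for z_k = -5: log(7/5) = 0.3365
  log(r/|z_k|) for z_k = 1: log(7/1) = 1.9459
Sum over inside zeros: 2.2824.
I(r) = log|p(0)| + (inside sum) = 1.6094 + 2.2824 = 3.8918.
Closed form (all zeros inside, monic): I(r) = n·log(r) = 2·log(7) = 3.8918. ✓

I(r) ≈ 3.8918.


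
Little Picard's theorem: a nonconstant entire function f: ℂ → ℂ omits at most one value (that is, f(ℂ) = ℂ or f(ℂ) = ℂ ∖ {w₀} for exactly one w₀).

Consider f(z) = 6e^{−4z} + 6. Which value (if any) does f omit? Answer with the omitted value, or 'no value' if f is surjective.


Little Picard bounds the complement of f(ℂ) to at most one point.
e^{−4z} is never zero on ℂ, so 6·e^{−4z} takes every value in ℂ ∖ {0}. Adding 6 shifts the range to ℂ ∖ {6}. Thus f omits exactly the value 6.

Omitted value: 6.


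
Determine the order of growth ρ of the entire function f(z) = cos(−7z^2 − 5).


Write cos(w) = (e^{iw} ± e^{−iw})/(2 or 2i), so |cos(w)| ≤ e^{|w|}. With w = −7z^2 − 5, |w| ≤ 7r^2 + 5 on |z|=r, giving M(r) ≤ e^{7r^2 + 5} and ρ ≤ 2. For the lower bound, choose z on |z|=r with -7z^2 purely imaginary of modulus 7r^2; then |cos(−7z^2 − 5)| grows like e^{7r^2}/2, so ρ ≥ 2. Hence ρ = 2.
Therefore ρ = 2.

Order ρ = 2.


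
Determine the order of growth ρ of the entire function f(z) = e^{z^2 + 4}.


|e^{z^2 + 4}| = e^{Re(1·z^2) + 4} ≤ e^{1|z|^2 + 4} = e^{1r^2 + 4} on |z| = r, so ρ ≤ 2. Choosing z on |z|=r so that 1·z^2 is real positive (always possible by picking arg z appropriately) gives |f(z)| = e^{1r^2 + 4}, matching the bound. The additive constant 4 does not affect log log M(r) ~ 2·log r. Hence ρ = 2.
Therefore ρ = 2.

Order ρ = 2.


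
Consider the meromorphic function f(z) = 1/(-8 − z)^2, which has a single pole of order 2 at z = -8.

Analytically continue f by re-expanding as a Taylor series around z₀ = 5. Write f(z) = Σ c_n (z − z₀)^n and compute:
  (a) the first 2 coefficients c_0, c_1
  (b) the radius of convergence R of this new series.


Let w = z − z₀, so z = z₀ + w.
Then -8 − z = -8 − (z₀ + w) = (-8 − z₀) − w = -13 − w.
f(z) = 1/(-13 − w)^2 = (1/(-13)^2) · (1 − w/(-13))^{−2}.
By the binomial series (1−u)^{−2} = Σ_{n≥0} C(n+1, 1) u^n for |u|<1, with u = w/(-13):
  c_n = C(n+1, 1) / (-13)^(n+2).
  c_0 = 1/(-13)^2 = 1/169.
  c_1 = 2/(-13)^3 = -2/2197.
The series is valid for |w/d| < 1, i.e. |z − z₀| < |d|.
Radius of convergence: R = |-8 − z₀| = |-13| = 13 (distance from z₀ to the singularity z = -8).

c_0 = 1/169, c_1 = -2/2197; R = 13.


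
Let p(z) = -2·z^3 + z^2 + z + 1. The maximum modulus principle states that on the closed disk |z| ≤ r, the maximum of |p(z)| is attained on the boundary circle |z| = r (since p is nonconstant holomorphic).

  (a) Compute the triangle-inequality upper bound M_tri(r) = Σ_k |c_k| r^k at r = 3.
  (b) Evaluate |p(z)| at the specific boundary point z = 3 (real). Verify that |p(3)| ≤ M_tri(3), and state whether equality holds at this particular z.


Coefficients: c_0 = 1, c_1 = 1, c_2 = 1, c_3 = -2. Radius r = 3.
Part (a). Triangle bound: M_tri(r) = Σ_k |c_k| r^k
  = |1|·3^0 + |1|·3^1 + |1|·3^2 + |-2|·3^3
  = 1 + 3 + 9 + 54 = 67.
This bounds M(r) := max_{|z|=r} |p(z)| from above; equality holds iff all terms c_k z^k can be made to align in phase at a single z on |z|=r.
Part (b). At z = 3 (real, on the circle |z| = r):
  p(3) = (1)·3^0 + (1)·3^1 + (1)·3^2 + (-2)·3^3 = -41.
  |p(3)| = 41.
Check: |p(3)| = 41 ≤ 67 = M_tri(3). ✓ Equality does not hold at z = 3 (the coefficients have mixed signs, so the terms do not all align in phase there).

M_tri(3) = 67; |p(3)| = 41; equality at z=3: no.
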